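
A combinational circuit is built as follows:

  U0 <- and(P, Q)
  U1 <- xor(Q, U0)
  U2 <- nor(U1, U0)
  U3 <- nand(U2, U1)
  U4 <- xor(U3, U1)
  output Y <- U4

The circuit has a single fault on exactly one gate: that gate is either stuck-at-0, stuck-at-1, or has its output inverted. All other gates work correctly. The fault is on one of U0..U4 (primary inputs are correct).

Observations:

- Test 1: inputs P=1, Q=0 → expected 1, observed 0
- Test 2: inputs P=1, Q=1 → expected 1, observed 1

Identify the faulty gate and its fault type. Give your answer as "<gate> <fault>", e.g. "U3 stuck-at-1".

U0 stuck-at-1

Fault-free values for test 1 (P=1, Q=0): U0=0, U1=0, U2=1, U3=1, U4=1, giving Y=1. Observed 0.
Test 1: faults giving observed 0 are {U0 stuck-at-1, U0 inverted output, U1 stuck-at-1, U1 inverted output, U3 stuck-at-0, U3 inverted output, U4 stuck-at-0, U4 inverted output}.
Test 2 (P=1, Q=1): fault-free U0=1, U1=0, U2=0, U3=1, U4=1 → 1; observed 1. Eliminates U0 inverted output, U1 stuck-at-1, U1 inverted output, U3 stuck-at-0, U3 inverted output, U4 stuck-at-0, U4 inverted output.
Only U0 stuck-at-1 is consistent with every test.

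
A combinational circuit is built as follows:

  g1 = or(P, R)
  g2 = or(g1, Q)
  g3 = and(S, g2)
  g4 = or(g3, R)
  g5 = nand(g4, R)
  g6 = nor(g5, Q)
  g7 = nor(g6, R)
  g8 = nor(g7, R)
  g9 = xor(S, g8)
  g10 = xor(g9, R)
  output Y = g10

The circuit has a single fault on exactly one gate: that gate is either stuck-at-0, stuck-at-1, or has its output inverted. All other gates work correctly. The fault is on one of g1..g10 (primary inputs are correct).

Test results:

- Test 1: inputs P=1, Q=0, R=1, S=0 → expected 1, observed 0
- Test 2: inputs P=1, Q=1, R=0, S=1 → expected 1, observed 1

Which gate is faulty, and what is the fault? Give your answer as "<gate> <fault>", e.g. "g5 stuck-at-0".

Fault-free values for test 1 (P=1, Q=0, R=1, S=0): g1=1, g2=1, g3=0, g4=1, g5=0, g6=1, g7=0, g8=0, g9=0, g10=1, giving Y=1. Observed 0.
Test 1: faults giving observed 0 are {g8 stuck-at-1, g8 inverted output, g9 stuck-at-1, g9 inverted output, g10 stuck-at-0, g10 inverted output}.
Test 2 (P=1, Q=1, R=0, S=1): fault-free g1=1, g2=1, g3=1, g4=1, g5=1, g6=0, g7=1, g8=0, g9=1, g10=1 → 1; observed 1. Eliminates g8 stuck-at-1, g8 inverted output, g9 inverted output, g10 stuck-at-0, g10 inverted output.
Only g9 stuck-at-1 is consistent with every test.

g9 stuck-at-1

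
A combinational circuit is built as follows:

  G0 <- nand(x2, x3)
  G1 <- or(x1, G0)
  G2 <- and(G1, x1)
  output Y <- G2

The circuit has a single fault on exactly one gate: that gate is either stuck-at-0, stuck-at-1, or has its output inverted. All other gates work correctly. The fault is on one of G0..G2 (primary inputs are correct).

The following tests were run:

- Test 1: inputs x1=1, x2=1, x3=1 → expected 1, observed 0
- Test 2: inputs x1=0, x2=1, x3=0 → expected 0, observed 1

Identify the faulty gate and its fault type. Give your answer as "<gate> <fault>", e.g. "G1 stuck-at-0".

G2 inverted output

Fault-free values for test 1 (x1=1, x2=1, x3=1): G0=0, G1=1, G2=1, giving Y=1. Observed 0.
Test 1: faults giving observed 0 are {G1 stuck-at-0, G1 inverted output, G2 stuck-at-0, G2 inverted output}.
Test 2 (x1=0, x2=1, x3=0): fault-free G0=1, G1=1, G2=0 → 0; observed 1. Eliminates G1 stuck-at-0, G1 inverted output, G2 stuck-at-0.
Only G2 inverted output is consistent with every test.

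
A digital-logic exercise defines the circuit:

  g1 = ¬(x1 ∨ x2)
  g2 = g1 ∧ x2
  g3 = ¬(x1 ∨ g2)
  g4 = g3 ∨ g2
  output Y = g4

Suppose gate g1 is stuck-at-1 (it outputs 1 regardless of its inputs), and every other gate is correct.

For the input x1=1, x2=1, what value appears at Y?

1

Propagate with g1 forced: g1=1 [stuck-at-1], g2=1, g3=0, g4=1.
So Y = 1. (Without the fault it would be 0.)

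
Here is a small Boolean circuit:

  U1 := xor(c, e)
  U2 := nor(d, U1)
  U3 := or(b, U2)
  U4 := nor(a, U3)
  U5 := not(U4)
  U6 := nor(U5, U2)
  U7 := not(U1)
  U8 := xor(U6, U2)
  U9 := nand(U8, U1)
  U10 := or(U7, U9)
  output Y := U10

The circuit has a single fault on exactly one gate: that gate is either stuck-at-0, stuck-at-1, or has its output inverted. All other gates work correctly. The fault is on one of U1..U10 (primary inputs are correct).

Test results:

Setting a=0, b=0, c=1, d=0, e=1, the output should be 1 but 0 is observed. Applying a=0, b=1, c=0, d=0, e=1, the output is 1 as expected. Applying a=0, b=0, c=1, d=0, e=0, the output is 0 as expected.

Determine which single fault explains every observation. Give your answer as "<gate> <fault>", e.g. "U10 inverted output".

U1 stuck-at-1

Fault-free values for test 1 (a=0, b=0, c=1, d=0, e=1): U1=0, U2=1, U3=1, U4=0, U5=1, U6=0, U7=1, U8=1, U9=1, U10=1, giving Y=1. Observed 0.
Test 1: faults giving observed 0 are {U1 stuck-at-1, U1 inverted output, U10 stuck-at-0, U10 inverted output}.
Test 2 (a=0, b=1, c=0, d=0, e=1): fault-free U1=1, U2=0, U3=1, U4=0, U5=1, U6=0, U7=0, U8=0, U9=1, U10=1 → 1; observed 1. Eliminates U10 stuck-at-0, U10 inverted output.
Test 3 (a=0, b=0, c=1, d=0, e=0): fault-free U1=1, U2=0, U3=0, U4=1, U5=0, U6=1, U7=0, U8=1, U9=0, U10=0 → 0; observed 0. Eliminates U1 inverted output.
Only U1 stuck-at-1 is consistent with every test.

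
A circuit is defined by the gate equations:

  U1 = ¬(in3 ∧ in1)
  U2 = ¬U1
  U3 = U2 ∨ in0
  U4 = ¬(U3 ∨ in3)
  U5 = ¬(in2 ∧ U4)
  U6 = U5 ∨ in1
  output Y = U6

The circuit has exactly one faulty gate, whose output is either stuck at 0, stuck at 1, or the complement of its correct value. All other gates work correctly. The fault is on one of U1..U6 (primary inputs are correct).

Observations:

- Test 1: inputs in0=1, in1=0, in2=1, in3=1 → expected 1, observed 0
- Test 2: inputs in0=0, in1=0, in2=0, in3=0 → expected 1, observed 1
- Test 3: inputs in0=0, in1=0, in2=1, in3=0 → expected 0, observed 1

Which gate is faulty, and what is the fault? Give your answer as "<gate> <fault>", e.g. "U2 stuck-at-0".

U4 inverted output

Fault-free values for test 1 (in0=1, in1=0, in2=1, in3=1): U1=1, U2=0, U3=1, U4=0, U5=1, U6=1, giving Y=1. Observed 0.
Test 1: faults giving observed 0 are {U4 stuck-at-1, U4 inverted output, U5 stuck-at-0, U5 inverted output, U6 stuck-at-0, U6 inverted output}.
Test 2 (in0=0, in1=0, in2=0, in3=0): fault-free U1=1, U2=0, U3=0, U4=1, U5=1, U6=1 → 1; observed 1. Eliminates U5 stuck-at-0, U5 inverted output, U6 stuck-at-0, U6 inverted output.
Test 3 (in0=0, in1=0, in2=1, in3=0): fault-free U1=1, U2=0, U3=0, U4=1, U5=0, U6=0 → 0; observed 1. Eliminates U4 stuck-at-1.
Only U4 inverted output is consistent with every test.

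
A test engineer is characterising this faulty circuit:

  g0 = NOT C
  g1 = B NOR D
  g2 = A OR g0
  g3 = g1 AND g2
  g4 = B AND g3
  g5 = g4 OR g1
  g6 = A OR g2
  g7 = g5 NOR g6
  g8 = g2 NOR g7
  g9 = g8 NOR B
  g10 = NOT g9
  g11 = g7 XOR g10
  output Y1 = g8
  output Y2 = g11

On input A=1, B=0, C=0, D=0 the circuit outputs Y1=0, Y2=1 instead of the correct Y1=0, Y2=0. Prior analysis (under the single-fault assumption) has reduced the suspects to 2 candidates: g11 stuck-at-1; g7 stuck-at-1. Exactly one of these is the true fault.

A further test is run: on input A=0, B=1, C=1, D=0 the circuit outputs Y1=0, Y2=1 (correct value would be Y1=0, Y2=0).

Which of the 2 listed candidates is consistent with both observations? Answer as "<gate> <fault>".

Evaluate each candidate on input A=0, B=1, C=1, D=0:
  g11 stuck-at-1: g0=0, g1=0, g2=0, g3=0, g4=0, g5=0, g6=0, g7=1, g8=0, g9=0, g10=1, g11=1 [stuck-at-1] → Y1=0, Y2=1 — matches
  g7 stuck-at-1: g0=0, g1=0, g2=0, g3=0, g4=0, g5=0, g6=0, g7=1 [stuck-at-1], g8=0, g9=0, g10=1, g11=0 → Y1=0, Y2=0 — eliminated
Only g11 stuck-at-1 reproduces the observed Y1=0, Y2=1.

g11 stuck-at-1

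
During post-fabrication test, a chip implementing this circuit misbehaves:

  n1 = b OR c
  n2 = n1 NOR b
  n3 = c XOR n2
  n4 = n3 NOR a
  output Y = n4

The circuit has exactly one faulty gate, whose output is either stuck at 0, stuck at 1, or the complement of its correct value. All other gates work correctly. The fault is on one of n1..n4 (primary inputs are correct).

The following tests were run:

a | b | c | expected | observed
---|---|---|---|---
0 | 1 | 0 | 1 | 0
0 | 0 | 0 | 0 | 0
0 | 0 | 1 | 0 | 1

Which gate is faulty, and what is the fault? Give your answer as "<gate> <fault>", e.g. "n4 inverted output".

Fault-free values for test 1 (a=0, b=1, c=0): n1=1, n2=0, n3=0, n4=1, giving Y=1. Observed 0.
Test 1: faults giving observed 0 are {n2 stuck-at-1, n2 inverted output, n3 stuck-at-1, n3 inverted output, n4 stuck-at-0, n4 inverted output}.
Test 2 (a=0, b=0, c=0): fault-free n1=0, n2=1, n3=1, n4=0 → 0; observed 0. Eliminates n2 inverted output, n3 inverted output, n4 inverted output.
Test 3 (a=0, b=0, c=1): fault-free n1=1, n2=0, n3=1, n4=0 → 0; observed 1. Eliminates n3 stuck-at-1, n4 stuck-at-0.
Only n2 stuck-at-1 is consistent with every test.

n2 stuck-at-1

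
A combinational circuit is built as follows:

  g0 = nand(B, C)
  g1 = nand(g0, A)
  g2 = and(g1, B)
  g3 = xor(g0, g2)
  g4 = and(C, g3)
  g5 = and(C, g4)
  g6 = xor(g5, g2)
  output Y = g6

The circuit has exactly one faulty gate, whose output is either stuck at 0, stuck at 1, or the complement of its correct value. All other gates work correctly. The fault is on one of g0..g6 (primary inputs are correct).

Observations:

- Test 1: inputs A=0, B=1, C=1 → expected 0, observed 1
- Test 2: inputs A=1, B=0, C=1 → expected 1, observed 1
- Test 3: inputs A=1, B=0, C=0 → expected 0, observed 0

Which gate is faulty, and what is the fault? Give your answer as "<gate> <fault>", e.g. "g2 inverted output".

Fault-free values for test 1 (A=0, B=1, C=1): g0=0, g1=1, g2=1, g3=1, g4=1, g5=1, g6=0, giving Y=0. Observed 1.
Test 1: faults giving observed 1 are {g0 stuck-at-1, g0 inverted output, g3 stuck-at-0, g3 inverted output, g4 stuck-at-0, g4 inverted output, g5 stuck-at-0, g5 inverted output, g6 stuck-at-1, g6 inverted output}.
Test 2 (A=1, B=0, C=1): fault-free g0=1, g1=0, g2=0, g3=1, g4=1, g5=1, g6=1 → 1; observed 1. Eliminates g0 inverted output, g3 stuck-at-0, g3 inverted output, g4 stuck-at-0, g4 inverted output, g5 stuck-at-0, g5 inverted output, g6 inverted output.
Test 3 (A=1, B=0, C=0): fault-free g0=1, g1=0, g2=0, g3=1, g4=0, g5=0, g6=0 → 0; observed 0. Eliminates g6 stuck-at-1.
Only g0 stuck-at-1 is consistent with every test.

g0 stuck-at-1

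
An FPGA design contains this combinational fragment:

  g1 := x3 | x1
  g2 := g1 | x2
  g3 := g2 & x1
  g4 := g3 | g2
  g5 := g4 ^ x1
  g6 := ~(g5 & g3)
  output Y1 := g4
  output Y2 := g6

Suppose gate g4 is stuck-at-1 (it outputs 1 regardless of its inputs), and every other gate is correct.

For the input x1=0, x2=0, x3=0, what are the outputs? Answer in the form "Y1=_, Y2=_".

Propagate with g4 forced: g1=0, g2=0, g3=0, g4=1 [stuck-at-1], g5=1, g6=1.
So the outputs are Y1=1, Y2=1. (Without the fault they would be Y1=0, Y2=1.)

Y1=1, Y2=1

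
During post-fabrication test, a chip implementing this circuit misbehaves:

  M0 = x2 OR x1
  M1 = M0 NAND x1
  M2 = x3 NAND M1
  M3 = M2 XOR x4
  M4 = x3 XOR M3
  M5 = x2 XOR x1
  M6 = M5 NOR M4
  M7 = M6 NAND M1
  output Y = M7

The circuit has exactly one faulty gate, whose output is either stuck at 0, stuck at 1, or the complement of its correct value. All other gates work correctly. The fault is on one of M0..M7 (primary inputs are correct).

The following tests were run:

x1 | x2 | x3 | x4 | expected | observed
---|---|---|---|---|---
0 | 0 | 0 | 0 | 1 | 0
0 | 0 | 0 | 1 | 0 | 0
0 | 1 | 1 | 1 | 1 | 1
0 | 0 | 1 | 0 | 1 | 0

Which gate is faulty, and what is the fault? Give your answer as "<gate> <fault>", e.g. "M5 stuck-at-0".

Fault-free values for test 1 (x1=0, x2=0, x3=0, x4=0): M0=0, M1=1, M2=1, M3=1, M4=1, M5=0, M6=0, M7=1, giving Y=1. Observed 0.
Test 1: faults giving observed 0 are {M2 stuck-at-0, M2 inverted output, M3 stuck-at-0, M3 inverted output, M4 stuck-at-0, M4 inverted output, M6 stuck-at-1, M6 inverted output, M7 stuck-at-0, M7 inverted output}.
Test 2 (x1=0, x2=0, x3=0, x4=1): fault-free M0=0, M1=1, M2=1, M3=0, M4=0, M5=0, M6=1, M7=0 → 0; observed 0. Eliminates M2 stuck-at-0, M2 inverted output, M3 inverted output, M4 inverted output, M6 inverted output, M7 inverted output.
Test 3 (x1=0, x2=1, x3=1, x4=1): fault-free M0=1, M1=1, M2=0, M3=1, M4=0, M5=1, M6=0, M7=1 → 1; observed 1. Eliminates M6 stuck-at-1, M7 stuck-at-0.
Test 4 (x1=0, x2=0, x3=1, x4=0): fault-free M0=0, M1=1, M2=0, M3=0, M4=1, M5=0, M6=0, M7=1 → 1; observed 0. Eliminates M3 stuck-at-0.
Only M4 stuck-at-0 is consistent with every test.

M4 stuck-at-0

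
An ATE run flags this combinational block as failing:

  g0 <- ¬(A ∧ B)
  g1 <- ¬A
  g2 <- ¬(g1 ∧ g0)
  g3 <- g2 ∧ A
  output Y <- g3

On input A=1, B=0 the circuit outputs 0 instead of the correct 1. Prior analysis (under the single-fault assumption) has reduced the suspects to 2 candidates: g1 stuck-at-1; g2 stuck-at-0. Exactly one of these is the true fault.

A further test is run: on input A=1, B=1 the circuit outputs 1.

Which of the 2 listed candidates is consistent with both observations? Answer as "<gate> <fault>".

Evaluate each candidate on input A=1, B=1:
  g1 stuck-at-1: g0=0, g1=1 [stuck-at-1], g2=1, g3=1 → 1 — matches
  g2 stuck-at-0: g0=0, g1=0, g2=0 [stuck-at-0], g3=0 → 0 — eliminated
Only g1 stuck-at-1 reproduces the observed 1.

g1 stuck-at-1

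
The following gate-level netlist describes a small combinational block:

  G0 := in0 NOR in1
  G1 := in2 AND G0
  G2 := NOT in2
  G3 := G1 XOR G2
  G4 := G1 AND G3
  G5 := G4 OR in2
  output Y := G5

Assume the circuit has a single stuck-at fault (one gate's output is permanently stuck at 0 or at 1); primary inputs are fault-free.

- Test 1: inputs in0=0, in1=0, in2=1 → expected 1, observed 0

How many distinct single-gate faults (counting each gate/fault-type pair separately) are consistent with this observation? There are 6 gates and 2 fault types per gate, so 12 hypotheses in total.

1

Fault-free: G0=1, G1=1, G2=0, G3=1, G4=1, G5=1 → 1. Observed 0.
  G0 stuck-at-0: output 1 ✗
  G0 stuck-at-1: output 1 ✗
  G1 stuck-at-0: output 1 ✗
  G1 stuck-at-1: output 1 ✗
  G2 stuck-at-0: output 1 ✗
  G2 stuck-at-1: output 1 ✗
  G3 stuck-at-0: output 1 ✗
  G3 stuck-at-1: output 1 ✗
  G4 stuck-at-0: output 1 ✗
  G4 stuck-at-1: output 1 ✗
  G5 stuck-at-0: output 0 ✓
  G5 stuck-at-1: output 1 ✗
Consistent faults: {G5 stuck-at-0} — 1 in all.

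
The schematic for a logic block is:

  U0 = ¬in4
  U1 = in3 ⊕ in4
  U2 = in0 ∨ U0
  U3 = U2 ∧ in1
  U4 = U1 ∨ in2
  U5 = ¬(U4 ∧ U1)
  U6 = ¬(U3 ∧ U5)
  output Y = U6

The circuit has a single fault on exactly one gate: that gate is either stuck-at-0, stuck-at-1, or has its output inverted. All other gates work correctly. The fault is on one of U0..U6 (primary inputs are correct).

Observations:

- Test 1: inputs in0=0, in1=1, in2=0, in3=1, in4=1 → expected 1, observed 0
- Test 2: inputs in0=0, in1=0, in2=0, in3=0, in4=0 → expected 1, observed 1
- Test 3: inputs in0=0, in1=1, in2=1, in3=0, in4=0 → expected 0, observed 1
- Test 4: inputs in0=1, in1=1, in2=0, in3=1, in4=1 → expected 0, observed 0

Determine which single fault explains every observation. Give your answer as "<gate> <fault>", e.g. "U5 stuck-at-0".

U0 inverted output

Fault-free values for test 1 (in0=0, in1=1, in2=0, in3=1, in4=1): U0=0, U1=0, U2=0, U3=0, U4=0, U5=1, U6=1, giving Y=1. Observed 0.
Test 1: faults giving observed 0 are {U0 stuck-at-1, U0 inverted output, U2 stuck-at-1, U2 inverted output, U3 stuck-at-1, U3 inverted output, U6 stuck-at-0, U6 inverted output}.
Test 2 (in0=0, in1=0, in2=0, in3=0, in4=0): fault-free U0=1, U1=0, U2=1, U3=0, U4=0, U5=1, U6=1 → 1; observed 1. Eliminates U3 stuck-at-1, U3 inverted output, U6 stuck-at-0, U6 inverted output.
Test 3 (in0=0, in1=1, in2=1, in3=0, in4=0): fault-free U0=1, U1=0, U2=1, U3=1, U4=1, U5=1, U6=0 → 0; observed 1. Eliminates U0 stuck-at-1, U2 stuck-at-1.
Test 4 (in0=1, in1=1, in2=0, in3=1, in4=1): fault-free U0=0, U1=0, U2=1, U3=1, U4=0, U5=1, U6=0 → 0; observed 0. Eliminates U2 inverted output.
Only U0 inverted output is consistent with every test.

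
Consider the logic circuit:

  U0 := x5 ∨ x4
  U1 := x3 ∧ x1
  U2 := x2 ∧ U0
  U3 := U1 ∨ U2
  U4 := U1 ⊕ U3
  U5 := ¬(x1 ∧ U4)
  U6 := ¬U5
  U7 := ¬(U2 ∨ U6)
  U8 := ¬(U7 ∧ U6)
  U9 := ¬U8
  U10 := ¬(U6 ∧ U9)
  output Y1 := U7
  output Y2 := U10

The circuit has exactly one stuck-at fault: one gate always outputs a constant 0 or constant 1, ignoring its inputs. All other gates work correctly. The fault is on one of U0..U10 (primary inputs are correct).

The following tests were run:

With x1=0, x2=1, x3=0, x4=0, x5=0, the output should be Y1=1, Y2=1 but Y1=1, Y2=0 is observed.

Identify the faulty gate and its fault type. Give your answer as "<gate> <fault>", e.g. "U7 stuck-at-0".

U10 stuck-at-0

Fault-free values for test 1 (x1=0, x2=1, x3=0, x4=0, x5=0): U0=0, U1=0, U2=0, U3=0, U4=0, U5=1, U6=0, U7=1, U8=1, U9=0, U10=1, giving Y1=1, Y2=1. Observed Y1=1, Y2=0.
Test 1: faults giving observed Y1=1, Y2=0 are {U10 stuck-at-0}.
Only U10 stuck-at-0 is consistent with every test.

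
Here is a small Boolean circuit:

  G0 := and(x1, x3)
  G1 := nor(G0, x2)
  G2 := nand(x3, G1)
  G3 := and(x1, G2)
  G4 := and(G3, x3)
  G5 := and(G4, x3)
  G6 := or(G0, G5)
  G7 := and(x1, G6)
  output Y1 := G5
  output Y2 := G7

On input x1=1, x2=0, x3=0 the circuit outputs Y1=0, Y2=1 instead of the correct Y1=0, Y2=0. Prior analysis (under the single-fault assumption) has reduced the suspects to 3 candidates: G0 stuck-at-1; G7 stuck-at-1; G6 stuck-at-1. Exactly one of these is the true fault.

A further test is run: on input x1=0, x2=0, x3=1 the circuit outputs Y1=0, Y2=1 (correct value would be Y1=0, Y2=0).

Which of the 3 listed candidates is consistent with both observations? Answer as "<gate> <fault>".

Evaluate each candidate on input x1=0, x2=0, x3=1:
  G0 stuck-at-1: G0=1 [stuck-at-1], G1=0, G2=1, G3=0, G4=0, G5=0, G6=1, G7=0 → Y1=0, Y2=0 — eliminated
  G7 stuck-at-1: G0=0, G1=1, G2=0, G3=0, G4=0, G5=0, G6=0, G7=1 [stuck-at-1] → Y1=0, Y2=1 — matches
  G6 stuck-at-1: G0=0, G1=1, G2=0, G3=0, G4=0, G5=0, G6=1 [stuck-at-1], G7=0 → Y1=0, Y2=0 — eliminated
Only G7 stuck-at-1 reproduces the observed Y1=0, Y2=1.

G7 stuck-at-1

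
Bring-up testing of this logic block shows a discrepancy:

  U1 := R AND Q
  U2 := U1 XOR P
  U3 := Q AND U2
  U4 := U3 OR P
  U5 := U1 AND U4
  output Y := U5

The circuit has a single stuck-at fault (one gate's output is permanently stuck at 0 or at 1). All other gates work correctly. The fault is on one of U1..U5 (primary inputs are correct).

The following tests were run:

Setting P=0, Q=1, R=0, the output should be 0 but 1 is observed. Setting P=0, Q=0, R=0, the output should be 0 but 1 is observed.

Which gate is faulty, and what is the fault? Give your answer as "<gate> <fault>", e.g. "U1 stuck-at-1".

U5 stuck-at-1

Fault-free values for test 1 (P=0, Q=1, R=0): U1=0, U2=0, U3=0, U4=0, U5=0, giving Y=0. Observed 1.
Test 1: faults giving observed 1 are {U1 stuck-at-1, U5 stuck-at-1}.
Test 2 (P=0, Q=0, R=0): fault-free U1=0, U2=0, U3=0, U4=0, U5=0 → 0; observed 1. Eliminates U1 stuck-at-1.
Only U5 stuck-at-1 is consistent with every test.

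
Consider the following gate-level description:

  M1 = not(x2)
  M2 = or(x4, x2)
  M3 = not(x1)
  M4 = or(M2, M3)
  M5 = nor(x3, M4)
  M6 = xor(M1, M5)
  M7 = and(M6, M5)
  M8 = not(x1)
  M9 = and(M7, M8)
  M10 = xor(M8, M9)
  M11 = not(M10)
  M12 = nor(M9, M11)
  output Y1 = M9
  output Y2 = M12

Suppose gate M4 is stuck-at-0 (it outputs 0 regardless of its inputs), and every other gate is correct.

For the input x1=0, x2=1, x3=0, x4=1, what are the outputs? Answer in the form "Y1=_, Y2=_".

Y1=1, Y2=0

Propagate with M4 forced: M1=0, M2=1, M3=1, M4=0 [stuck-at-0], M5=1, M6=1, M7=1, M8=1, M9=1, M10=0, M11=1, M12=0.
So the outputs are Y1=1, Y2=0. (Without the fault they would be Y1=0, Y2=1.)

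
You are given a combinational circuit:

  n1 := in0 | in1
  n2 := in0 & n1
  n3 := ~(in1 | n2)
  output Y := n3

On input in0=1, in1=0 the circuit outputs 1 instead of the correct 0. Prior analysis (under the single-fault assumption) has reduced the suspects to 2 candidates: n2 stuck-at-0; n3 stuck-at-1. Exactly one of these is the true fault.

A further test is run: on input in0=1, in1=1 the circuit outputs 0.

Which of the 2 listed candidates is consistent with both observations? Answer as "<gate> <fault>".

Evaluate each candidate on input in0=1, in1=1:
  n2 stuck-at-0: n1=1, n2=0 [stuck-at-0], n3=0 → 0 — matches
  n3 stuck-at-1: n1=1, n2=1, n3=1 [stuck-at-1] → 1 — eliminated
Only n2 stuck-at-0 reproduces the observed 0.

n2 stuck-at-0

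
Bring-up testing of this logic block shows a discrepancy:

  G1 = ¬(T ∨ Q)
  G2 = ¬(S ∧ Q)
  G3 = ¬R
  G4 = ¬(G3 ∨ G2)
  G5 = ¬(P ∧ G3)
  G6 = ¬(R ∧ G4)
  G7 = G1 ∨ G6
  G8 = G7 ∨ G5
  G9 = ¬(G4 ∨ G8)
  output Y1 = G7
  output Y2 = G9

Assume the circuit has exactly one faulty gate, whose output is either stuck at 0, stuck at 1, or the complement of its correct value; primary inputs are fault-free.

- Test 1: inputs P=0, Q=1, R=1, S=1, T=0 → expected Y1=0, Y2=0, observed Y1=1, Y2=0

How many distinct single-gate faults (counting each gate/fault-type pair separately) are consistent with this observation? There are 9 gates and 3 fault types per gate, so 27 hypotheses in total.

12

Fault-free: G1=0, G2=0, G3=0, G4=1, G5=1, G6=0, G7=0, G8=1, G9=0 → Y1=0, Y2=0. Observed Y1=1, Y2=0.
  G1: stuck-at-1, inverted output ✓; others ✗
  G2: stuck-at-1, inverted output ✓; others ✗
  G3: stuck-at-1, inverted output ✓; others ✗
  G4: stuck-at-0, inverted output ✓; others ✗
  G5: none of the 3 fault types match ✗
  G6: stuck-at-1, inverted output ✓; others ✗
  G7: stuck-at-1, inverted output ✓; others ✗
  G8: none of the 3 fault types match ✗
  G9: none of the 3 fault types match ✗
Consistent faults: {G1 stuck-at-1, G1 inverted output, G2 stuck-at-1, G2 inverted output, G3 stuck-at-1, G3 inverted output, G4 stuck-at-0, G4 inverted output, G6 stuck-at-1, G6 inverted output, G7 stuck-at-1, G7 inverted output} — 12 in all.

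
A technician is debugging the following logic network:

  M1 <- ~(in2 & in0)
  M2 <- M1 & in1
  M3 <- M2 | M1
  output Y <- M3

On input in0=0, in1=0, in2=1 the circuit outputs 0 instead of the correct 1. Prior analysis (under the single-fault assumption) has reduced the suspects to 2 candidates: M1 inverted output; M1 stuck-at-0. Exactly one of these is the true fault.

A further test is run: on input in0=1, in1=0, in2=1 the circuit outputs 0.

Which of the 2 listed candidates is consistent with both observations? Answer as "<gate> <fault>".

Evaluate each candidate on input in0=1, in1=0, in2=1:
  M1 inverted output: M1=1 [inverted output], M2=0, M3=1 → 1 — eliminated
  M1 stuck-at-0: M1=0 [stuck-at-0], M2=0, M3=0 → 0 — matches
Only M1 stuck-at-0 reproduces the observed 0.

M1 stuck-at-0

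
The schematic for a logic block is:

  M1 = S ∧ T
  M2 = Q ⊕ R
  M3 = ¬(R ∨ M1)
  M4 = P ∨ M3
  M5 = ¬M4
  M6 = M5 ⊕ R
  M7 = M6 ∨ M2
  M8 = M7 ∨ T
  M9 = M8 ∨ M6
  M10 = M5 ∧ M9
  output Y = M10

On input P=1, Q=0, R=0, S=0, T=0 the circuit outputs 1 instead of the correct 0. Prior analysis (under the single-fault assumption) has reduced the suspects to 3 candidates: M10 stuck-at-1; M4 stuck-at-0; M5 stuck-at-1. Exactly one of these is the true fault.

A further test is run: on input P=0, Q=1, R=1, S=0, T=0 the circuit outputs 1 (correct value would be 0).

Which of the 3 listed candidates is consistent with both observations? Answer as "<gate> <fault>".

M10 stuck-at-1

Evaluate each candidate on input P=0, Q=1, R=1, S=0, T=0:
  M10 stuck-at-1: M1=0, M2=0, M3=0, M4=0, M5=1, M6=0, M7=0, M8=0, M9=0, M10=1 [stuck-at-1] → 1 — matches
  M4 stuck-at-0: M1=0, M2=0, M3=0, M4=0 [stuck-at-0], M5=1, M6=0, M7=0, M8=0, M9=0, M10=0 → 0 — eliminated
  M5 stuck-at-1: M1=0, M2=0, M3=0, M4=0, M5=1 [stuck-at-1], M6=0, M7=0, M8=0, M9=0, M10=0 → 0 — eliminated
Only M10 stuck-at-1 reproduces the observed 1.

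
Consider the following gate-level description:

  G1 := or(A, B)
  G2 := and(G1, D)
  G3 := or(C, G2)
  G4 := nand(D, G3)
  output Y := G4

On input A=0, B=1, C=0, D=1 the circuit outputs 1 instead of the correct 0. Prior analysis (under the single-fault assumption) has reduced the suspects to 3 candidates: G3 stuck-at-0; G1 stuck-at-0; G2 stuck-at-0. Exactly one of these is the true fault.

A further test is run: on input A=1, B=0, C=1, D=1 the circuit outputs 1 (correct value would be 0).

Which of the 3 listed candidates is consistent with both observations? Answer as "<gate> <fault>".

G3 stuck-at-0

Evaluate each candidate on input A=1, B=0, C=1, D=1:
  G3 stuck-at-0: G1=1, G2=1, G3=0 [stuck-at-0], G4=1 → 1 — matches
  G1 stuck-at-0: G1=0 [stuck-at-0], G2=0, G3=1, G4=0 → 0 — eliminated
  G2 stuck-at-0: G1=1, G2=0 [stuck-at-0], G3=1, G4=0 → 0 — eliminated
Only G3 stuck-at-0 reproduces the observed 1.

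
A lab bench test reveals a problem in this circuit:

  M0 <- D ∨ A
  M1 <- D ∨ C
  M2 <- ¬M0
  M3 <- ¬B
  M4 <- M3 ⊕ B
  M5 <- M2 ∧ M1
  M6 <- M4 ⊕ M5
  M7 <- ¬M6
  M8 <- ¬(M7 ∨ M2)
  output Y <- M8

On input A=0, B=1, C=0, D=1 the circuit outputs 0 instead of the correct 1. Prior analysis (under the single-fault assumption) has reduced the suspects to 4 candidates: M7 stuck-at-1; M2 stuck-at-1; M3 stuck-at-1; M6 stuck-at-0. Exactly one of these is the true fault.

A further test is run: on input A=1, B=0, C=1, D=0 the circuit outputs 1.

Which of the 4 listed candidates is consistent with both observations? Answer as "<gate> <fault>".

Evaluate each candidate on input A=1, B=0, C=1, D=0:
  M7 stuck-at-1: M0=1, M1=1, M2=0, M3=1, M4=1, M5=0, M6=1, M7=1 [stuck-at-1], M8=0 → 0 — eliminated
  M2 stuck-at-1: M0=1, M1=1, M2=1 [stuck-at-1], M3=1, M4=1, M5=1, M6=0, M7=1, M8=0 → 0 — eliminated
  M3 stuck-at-1: M0=1, M1=1, M2=0, M3=1 [stuck-at-1], M4=1, M5=0, M6=1, M7=0, M8=1 → 1 — matches
  M6 stuck-at-0: M0=1, M1=1, M2=0, M3=1, M4=1, M5=0, M6=0 [stuck-at-0], M7=1, M8=0 → 0 — eliminated
Only M3 stuck-at-1 reproduces the observed 1.

M3 stuck-at-1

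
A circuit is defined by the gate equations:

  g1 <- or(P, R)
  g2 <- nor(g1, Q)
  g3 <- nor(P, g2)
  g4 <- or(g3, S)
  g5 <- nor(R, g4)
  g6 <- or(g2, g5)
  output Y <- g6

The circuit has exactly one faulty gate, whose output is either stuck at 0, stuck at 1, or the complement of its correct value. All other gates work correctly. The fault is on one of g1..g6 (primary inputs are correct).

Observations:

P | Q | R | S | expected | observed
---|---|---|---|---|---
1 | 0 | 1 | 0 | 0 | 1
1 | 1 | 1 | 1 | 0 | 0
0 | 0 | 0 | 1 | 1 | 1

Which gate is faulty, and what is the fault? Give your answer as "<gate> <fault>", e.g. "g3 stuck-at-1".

Fault-free values for test 1 (P=1, Q=0, R=1, S=0): g1=1, g2=0, g3=0, g4=0, g5=0, g6=0, giving Y=0. Observed 1.
Test 1: faults giving observed 1 are {g1 stuck-at-0, g1 inverted output, g2 stuck-at-1, g2 inverted output, g5 stuck-at-1, g5 inverted output, g6 stuck-at-1, g6 inverted output}.
Test 2 (P=1, Q=1, R=1, S=1): fault-free g1=1, g2=0, g3=0, g4=1, g5=0, g6=0 → 0; observed 0. Eliminates g2 stuck-at-1, g2 inverted output, g5 stuck-at-1, g5 inverted output, g6 stuck-at-1, g6 inverted output.
Test 3 (P=0, Q=0, R=0, S=1): fault-free g1=0, g2=1, g3=0, g4=1, g5=0, g6=1 → 1; observed 1. Eliminates g1 inverted output.
Only g1 stuck-at-0 is consistent with every test.

g1 stuck-at-0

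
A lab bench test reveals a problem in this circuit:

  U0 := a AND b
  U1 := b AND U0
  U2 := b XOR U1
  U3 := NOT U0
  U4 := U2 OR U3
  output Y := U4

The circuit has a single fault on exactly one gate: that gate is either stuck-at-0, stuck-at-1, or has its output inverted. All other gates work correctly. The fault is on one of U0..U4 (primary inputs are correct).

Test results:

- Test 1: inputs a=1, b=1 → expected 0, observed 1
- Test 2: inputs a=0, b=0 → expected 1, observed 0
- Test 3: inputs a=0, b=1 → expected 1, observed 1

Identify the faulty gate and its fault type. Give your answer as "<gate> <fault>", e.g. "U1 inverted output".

U3 inverted output

Fault-free values for test 1 (a=1, b=1): U0=1, U1=1, U2=0, U3=0, U4=0, giving Y=0. Observed 1.
Test 1: faults giving observed 1 are {U0 stuck-at-0, U0 inverted output, U1 stuck-at-0, U1 inverted output, U2 stuck-at-1, U2 inverted output, U3 stuck-at-1, U3 inverted output, U4 stuck-at-1, U4 inverted output}.
Test 2 (a=0, b=0): fault-free U0=0, U1=0, U2=0, U3=1, U4=1 → 1; observed 0. Eliminates U0 stuck-at-0, U1 stuck-at-0, U1 inverted output, U2 stuck-at-1, U2 inverted output, U3 stuck-at-1, U4 stuck-at-1.
Test 3 (a=0, b=1): fault-free U0=0, U1=0, U2=1, U3=1, U4=1 → 1; observed 1. Eliminates U0 inverted output, U4 inverted output.
Only U3 inverted output is consistent with every test.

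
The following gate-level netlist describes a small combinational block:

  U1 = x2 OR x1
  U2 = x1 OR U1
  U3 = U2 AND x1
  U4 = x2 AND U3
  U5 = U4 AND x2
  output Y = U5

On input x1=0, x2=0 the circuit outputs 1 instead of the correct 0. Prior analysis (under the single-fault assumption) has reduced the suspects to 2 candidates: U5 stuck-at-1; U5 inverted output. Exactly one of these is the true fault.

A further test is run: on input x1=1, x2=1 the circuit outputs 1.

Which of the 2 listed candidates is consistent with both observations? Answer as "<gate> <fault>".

U5 stuck-at-1

Evaluate each candidate on input x1=1, x2=1:
  U5 stuck-at-1: U1=1, U2=1, U3=1, U4=1, U5=1 [stuck-at-1] → 1 — matches
  U5 inverted output: U1=1, U2=1, U3=1, U4=1, U5=0 [inverted output] → 0 — eliminated
Only U5 stuck-at-1 reproduces the observed 1.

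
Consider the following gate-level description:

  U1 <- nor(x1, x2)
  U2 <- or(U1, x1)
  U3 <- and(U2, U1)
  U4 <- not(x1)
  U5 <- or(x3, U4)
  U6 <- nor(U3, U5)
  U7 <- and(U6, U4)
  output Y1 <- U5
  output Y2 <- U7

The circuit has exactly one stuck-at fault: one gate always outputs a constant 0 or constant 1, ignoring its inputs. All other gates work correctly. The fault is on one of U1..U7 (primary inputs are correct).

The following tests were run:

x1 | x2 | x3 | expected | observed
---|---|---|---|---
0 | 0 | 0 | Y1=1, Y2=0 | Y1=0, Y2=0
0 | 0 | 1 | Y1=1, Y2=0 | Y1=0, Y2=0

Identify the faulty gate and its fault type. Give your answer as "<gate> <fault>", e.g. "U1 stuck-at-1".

U5 stuck-at-0

Fault-free values for test 1 (x1=0, x2=0, x3=0): U1=1, U2=1, U3=1, U4=1, U5=1, U6=0, U7=0, giving Y1=1, Y2=0. Observed Y1=0, Y2=0.
Test 1: faults giving observed Y1=0, Y2=0 are {U4 stuck-at-0, U5 stuck-at-0}.
Test 2 (x1=0, x2=0, x3=1): fault-free U1=1, U2=1, U3=1, U4=1, U5=1, U6=0, U7=0 → Y1=1, Y2=0; observed Y1=0, Y2=0. Eliminates U4 stuck-at-0.
Only U5 stuck-at-0 is consistent with every test.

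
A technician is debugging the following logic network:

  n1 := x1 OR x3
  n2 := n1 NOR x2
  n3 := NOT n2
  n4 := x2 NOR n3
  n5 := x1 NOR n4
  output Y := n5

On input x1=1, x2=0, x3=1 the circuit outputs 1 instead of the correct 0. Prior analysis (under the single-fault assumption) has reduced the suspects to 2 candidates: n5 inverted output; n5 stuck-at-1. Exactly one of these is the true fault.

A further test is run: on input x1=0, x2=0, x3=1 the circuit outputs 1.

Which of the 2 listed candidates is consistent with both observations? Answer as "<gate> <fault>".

Evaluate each candidate on input x1=0, x2=0, x3=1:
  n5 inverted output: n1=1, n2=0, n3=1, n4=0, n5=0 [inverted output] → 0 — eliminated
  n5 stuck-at-1: n1=1, n2=0, n3=1, n4=0, n5=1 [stuck-at-1] → 1 — matches
Only n5 stuck-at-1 reproduces the observed 1.

n5 stuck-at-1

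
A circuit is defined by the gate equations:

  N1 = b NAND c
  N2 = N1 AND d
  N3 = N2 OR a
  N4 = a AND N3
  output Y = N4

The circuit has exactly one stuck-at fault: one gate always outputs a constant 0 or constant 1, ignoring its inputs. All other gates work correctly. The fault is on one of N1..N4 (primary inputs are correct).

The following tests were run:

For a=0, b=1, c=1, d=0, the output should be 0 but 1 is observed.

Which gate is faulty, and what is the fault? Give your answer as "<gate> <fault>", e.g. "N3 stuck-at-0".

Fault-free values for test 1 (a=0, b=1, c=1, d=0): N1=0, N2=0, N3=0, N4=0, giving Y=0. Observed 1.
Test 1: faults giving observed 1 are {N4 stuck-at-1}.
Only N4 stuck-at-1 is consistent with every test.

N4 stuck-at-1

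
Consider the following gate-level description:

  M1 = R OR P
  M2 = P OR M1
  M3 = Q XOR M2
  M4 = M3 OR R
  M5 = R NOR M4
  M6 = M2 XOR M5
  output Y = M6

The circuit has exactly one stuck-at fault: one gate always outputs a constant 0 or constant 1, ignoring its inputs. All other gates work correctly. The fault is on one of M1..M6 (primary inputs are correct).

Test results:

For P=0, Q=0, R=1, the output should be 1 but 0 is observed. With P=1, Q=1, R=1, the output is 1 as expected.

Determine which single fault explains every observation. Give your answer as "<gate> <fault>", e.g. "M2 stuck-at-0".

Fault-free values for test 1 (P=0, Q=0, R=1): M1=1, M2=1, M3=1, M4=1, M5=0, M6=1, giving Y=1. Observed 0.
Test 1: faults giving observed 0 are {M1 stuck-at-0, M2 stuck-at-0, M5 stuck-at-1, M6 stuck-at-0}.
Test 2 (P=1, Q=1, R=1): fault-free M1=1, M2=1, M3=0, M4=1, M5=0, M6=1 → 1; observed 1. Eliminates M2 stuck-at-0, M5 stuck-at-1, M6 stuck-at-0.
Only M1 stuck-at-0 is consistent with every test.

M1 stuck-at-0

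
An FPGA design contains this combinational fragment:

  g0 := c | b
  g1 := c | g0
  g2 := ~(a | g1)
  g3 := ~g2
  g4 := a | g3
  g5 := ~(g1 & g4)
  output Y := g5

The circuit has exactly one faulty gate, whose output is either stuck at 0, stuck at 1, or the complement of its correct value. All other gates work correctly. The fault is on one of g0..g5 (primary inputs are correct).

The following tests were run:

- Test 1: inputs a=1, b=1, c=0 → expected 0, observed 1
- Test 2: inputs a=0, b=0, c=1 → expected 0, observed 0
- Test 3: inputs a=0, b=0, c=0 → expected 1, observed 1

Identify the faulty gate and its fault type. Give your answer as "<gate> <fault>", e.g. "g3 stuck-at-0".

g0 stuck-at-0

Fault-free values for test 1 (a=1, b=1, c=0): g0=1, g1=1, g2=0, g3=1, g4=1, g5=0, giving Y=0. Observed 1.
Test 1: faults giving observed 1 are {g0 stuck-at-0, g0 inverted output, g1 stuck-at-0, g1 inverted output, g4 stuck-at-0, g4 inverted output, g5 stuck-at-1, g5 inverted output}.
Test 2 (a=0, b=0, c=1): fault-free g0=1, g1=1, g2=0, g3=1, g4=1, g5=0 → 0; observed 0. Eliminates g1 stuck-at-0, g1 inverted output, g4 stuck-at-0, g4 inverted output, g5 stuck-at-1, g5 inverted output.
Test 3 (a=0, b=0, c=0): fault-free g0=0, g1=0, g2=1, g3=0, g4=0, g5=1 → 1; observed 1. Eliminates g0 inverted output.
Only g0 stuck-at-0 is consistent with every test.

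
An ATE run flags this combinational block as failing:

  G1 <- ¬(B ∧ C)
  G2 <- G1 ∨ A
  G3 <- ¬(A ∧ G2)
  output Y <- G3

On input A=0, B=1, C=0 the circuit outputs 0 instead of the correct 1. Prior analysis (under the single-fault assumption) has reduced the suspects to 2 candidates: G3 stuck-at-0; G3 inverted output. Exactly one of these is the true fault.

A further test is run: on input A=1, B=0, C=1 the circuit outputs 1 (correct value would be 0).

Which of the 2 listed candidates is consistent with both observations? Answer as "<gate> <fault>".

Evaluate each candidate on input A=1, B=0, C=1:
  G3 stuck-at-0: G1=1, G2=1, G3=0 [stuck-at-0] → 0 — eliminated
  G3 inverted output: G1=1, G2=1, G3=1 [inverted output] → 1 — matches
Only G3 inverted output reproduces the observed 1.

G3 inverted output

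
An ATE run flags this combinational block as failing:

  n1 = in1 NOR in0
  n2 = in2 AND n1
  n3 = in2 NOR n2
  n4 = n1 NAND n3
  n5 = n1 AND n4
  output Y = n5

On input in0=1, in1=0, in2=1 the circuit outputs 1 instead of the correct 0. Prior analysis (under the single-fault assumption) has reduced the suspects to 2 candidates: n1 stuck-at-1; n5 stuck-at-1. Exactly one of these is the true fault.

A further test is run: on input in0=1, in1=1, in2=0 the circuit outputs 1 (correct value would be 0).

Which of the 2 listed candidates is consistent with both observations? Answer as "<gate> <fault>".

n5 stuck-at-1

Evaluate each candidate on input in0=1, in1=1, in2=0:
  n1 stuck-at-1: n1=1 [stuck-at-1], n2=0, n3=1, n4=0, n5=0 → 0 — eliminated
  n5 stuck-at-1: n1=0, n2=0, n3=1, n4=1, n5=1 [stuck-at-1] → 1 — matches
Only n5 stuck-at-1 reproduces the observed 1.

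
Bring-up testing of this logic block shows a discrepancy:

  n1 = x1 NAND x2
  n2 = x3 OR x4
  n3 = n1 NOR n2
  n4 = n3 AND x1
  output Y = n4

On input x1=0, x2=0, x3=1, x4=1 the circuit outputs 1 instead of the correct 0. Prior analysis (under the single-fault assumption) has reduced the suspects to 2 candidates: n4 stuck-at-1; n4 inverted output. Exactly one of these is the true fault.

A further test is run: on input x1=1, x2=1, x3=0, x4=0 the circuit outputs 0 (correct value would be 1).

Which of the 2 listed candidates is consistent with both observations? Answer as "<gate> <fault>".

Evaluate each candidate on input x1=1, x2=1, x3=0, x4=0:
  n4 stuck-at-1: n1=0, n2=0, n3=1, n4=1 [stuck-at-1] → 1 — eliminated
  n4 inverted output: n1=0, n2=0, n3=1, n4=0 [inverted output] → 0 — matches
Only n4 inverted output reproduces the observed 0.

n4 inverted output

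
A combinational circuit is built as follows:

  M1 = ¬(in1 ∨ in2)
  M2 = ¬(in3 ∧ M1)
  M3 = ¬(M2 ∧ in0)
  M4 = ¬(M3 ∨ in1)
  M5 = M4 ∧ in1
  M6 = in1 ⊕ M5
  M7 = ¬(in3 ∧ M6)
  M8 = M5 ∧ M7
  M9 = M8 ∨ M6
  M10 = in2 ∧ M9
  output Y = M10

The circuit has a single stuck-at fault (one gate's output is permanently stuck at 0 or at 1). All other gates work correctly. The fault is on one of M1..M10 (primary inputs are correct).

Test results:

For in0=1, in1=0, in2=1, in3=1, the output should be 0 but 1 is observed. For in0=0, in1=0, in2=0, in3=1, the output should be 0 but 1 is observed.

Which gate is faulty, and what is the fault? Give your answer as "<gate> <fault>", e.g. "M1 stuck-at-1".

Fault-free values for test 1 (in0=1, in1=0, in2=1, in3=1): M1=0, M2=1, M3=0, M4=1, M5=0, M6=0, M7=1, M8=0, M9=0, M10=0, giving Y=0. Observed 1.
Test 1: faults giving observed 1 are {M5 stuck-at-1, M6 stuck-at-1, M8 stuck-at-1, M9 stuck-at-1, M10 stuck-at-1}.
Test 2 (in0=0, in1=0, in2=0, in3=1): fault-free M1=1, M2=0, M3=1, M4=0, M5=0, M6=0, M7=1, M8=0, M9=0, M10=0 → 0; observed 1. Eliminates M5 stuck-at-1, M6 stuck-at-1, M8 stuck-at-1, M9 stuck-at-1.
Only M10 stuck-at-1 is consistent with every test.

M10 stuck-at-1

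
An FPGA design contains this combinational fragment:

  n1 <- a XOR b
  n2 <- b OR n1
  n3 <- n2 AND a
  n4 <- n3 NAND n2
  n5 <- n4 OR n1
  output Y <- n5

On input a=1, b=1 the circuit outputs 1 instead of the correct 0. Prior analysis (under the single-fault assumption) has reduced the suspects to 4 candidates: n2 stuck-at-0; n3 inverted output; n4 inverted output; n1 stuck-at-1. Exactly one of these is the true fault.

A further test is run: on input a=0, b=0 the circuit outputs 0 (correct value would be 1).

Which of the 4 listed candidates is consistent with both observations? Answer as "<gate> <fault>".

n4 inverted output

Evaluate each candidate on input a=0, b=0:
  n2 stuck-at-0: n1=0, n2=0 [stuck-at-0], n3=0, n4=1, n5=1 → 1 — eliminated
  n3 inverted output: n1=0, n2=0, n3=1 [inverted output], n4=1, n5=1 → 1 — eliminated
  n4 inverted output: n1=0, n2=0, n3=0, n4=0 [inverted output], n5=0 → 0 — matches
  n1 stuck-at-1: n1=1 [stuck-at-1], n2=1, n3=0, n4=1, n5=1 → 1 — eliminated
Only n4 inverted output reproduces the observed 0.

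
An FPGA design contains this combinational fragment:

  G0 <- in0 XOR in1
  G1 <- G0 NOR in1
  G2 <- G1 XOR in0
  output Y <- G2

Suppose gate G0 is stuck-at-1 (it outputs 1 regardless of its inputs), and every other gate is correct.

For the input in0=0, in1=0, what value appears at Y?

0

Propagate with G0 forced: G0=1 [stuck-at-1], G1=0, G2=0.
So Y = 0. (Without the fault it would be 1.)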